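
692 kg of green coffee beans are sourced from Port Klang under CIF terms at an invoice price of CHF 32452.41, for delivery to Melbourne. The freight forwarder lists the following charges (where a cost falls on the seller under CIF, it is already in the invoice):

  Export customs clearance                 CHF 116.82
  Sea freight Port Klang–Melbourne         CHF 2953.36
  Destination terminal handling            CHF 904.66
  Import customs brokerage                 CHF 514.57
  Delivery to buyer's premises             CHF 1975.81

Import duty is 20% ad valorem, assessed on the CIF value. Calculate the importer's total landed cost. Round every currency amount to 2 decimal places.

CIF: the seller pays costs through ocean freight and marine insurance to the destination port.
Already in the invoice (seller's account under CIF): export clearance, freight — exclude.
The CIF price already equals the CIF value: 32452.41
Import duty = 32452.41 × 20% = 6490.48
Buyer bears: destination terminal 904.66 + brokerage 514.57 + delivery 1975.81 + duty 6490.48 = 9885.52
Landed cost = invoice 32452.41 + 9885.52 = 42337.93

Total landed cost: CHF 42337.93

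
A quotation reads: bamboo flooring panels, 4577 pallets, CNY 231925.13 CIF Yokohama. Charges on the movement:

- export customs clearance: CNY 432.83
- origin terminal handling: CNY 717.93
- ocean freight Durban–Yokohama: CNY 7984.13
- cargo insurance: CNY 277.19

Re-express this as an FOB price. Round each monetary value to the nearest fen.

Not relevant to the conversion: origin terminal, export clearance — on the seller under both CIF and FOB; already in the CIF price and stays in the FOB price.
From CIF to FOB, the seller no longer bears: freight, insurance.
FOB price = 231925.13 − 7984.13 − 277.19 = 223663.81

FOB price: CNY 223663.81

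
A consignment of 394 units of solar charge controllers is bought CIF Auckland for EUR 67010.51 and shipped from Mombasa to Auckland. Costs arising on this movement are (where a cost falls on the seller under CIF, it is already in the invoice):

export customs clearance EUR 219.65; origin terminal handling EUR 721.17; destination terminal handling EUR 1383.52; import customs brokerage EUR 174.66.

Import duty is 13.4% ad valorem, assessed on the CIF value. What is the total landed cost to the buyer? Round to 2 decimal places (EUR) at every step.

CIF: the seller pays costs through ocean freight and marine insurance to the destination port.
Already in the invoice (seller's account under CIF): export clearance, origin terminal — exclude.
The CIF price already equals the CIF value: 67010.51
Import duty = 67010.51 × 13.4% = 8979.41
Buyer bears: destination terminal 1383.52 + brokerage 174.66 + duty 8979.41 = 10537.59
Landed cost = invoice 67010.51 + 10537.59 = 77548.10

Total landed cost: EUR 77548.10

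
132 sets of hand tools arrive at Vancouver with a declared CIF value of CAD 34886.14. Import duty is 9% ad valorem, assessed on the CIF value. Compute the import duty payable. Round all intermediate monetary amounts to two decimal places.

Import duty = 34886.14 × 9% = 3139.75

Import duty: CAD 3139.75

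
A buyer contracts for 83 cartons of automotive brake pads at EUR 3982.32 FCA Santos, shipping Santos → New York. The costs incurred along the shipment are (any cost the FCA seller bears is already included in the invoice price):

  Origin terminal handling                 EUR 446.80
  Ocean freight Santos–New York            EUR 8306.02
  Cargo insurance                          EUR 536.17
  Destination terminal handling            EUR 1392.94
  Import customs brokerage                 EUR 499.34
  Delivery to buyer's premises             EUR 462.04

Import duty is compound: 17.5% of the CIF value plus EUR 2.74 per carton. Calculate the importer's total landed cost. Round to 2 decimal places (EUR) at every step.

Total landed cost: EUR 18175.53

FCA: the seller delivers export-cleared goods to the carrier; the buyer bears costs from that point.
CIF value = FCA price + origin terminal + freight + insurance = 3982.32 + 446.80 + 8306.02 + 536.17 = 13271.31
Ad valorem component: 13271.31 × 17.5% = 2322.48
Specific component: 83 × 2.74 = 227.42
Import duty = 2322.48 + 227.42 = 2549.90
Buyer bears: origin terminal 446.80 + freight 8306.02 + insurance 536.17 + destination terminal 1392.94 + brokerage 499.34 + delivery 462.04 + duty 2549.90 = 14193.21
Landed cost = invoice 3982.32 + 14193.21 = 18175.53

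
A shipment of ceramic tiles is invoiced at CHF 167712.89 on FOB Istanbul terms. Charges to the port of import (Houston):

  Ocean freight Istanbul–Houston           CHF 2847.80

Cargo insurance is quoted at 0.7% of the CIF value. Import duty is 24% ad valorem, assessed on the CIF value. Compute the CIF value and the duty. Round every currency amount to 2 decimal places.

Let C be the CIF value. C = FOB price + freight + 0.7% × C
C − 0.7% × C = 167712.89 + 2847.80
0.993 × C = 170560.69
C = 170560.69 / 0.993 = 171763.03
Insurance premium = 0.7% × 171763.03 = 1202.34
Import duty = 171763.03 × 24% = 41223.13

CIF value: CHF 171763.03; import duty: CHF 41223.13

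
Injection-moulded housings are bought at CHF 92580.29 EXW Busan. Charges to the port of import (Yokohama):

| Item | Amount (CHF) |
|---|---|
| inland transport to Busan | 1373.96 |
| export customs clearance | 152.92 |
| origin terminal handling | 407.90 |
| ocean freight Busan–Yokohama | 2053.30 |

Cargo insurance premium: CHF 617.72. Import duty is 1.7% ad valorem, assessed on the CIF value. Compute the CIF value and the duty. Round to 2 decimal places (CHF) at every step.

CIF value: CHF 97186.09; import duty: CHF 1652.16

CIF = EXW price + pre-shipment costs + freight + insurance
CIF = 92580.29 + 1373.96 + 152.92 + 407.90 + 2053.30 + 617.72 = 97186.09
Import duty = 97186.09 × 1.7% = 1652.16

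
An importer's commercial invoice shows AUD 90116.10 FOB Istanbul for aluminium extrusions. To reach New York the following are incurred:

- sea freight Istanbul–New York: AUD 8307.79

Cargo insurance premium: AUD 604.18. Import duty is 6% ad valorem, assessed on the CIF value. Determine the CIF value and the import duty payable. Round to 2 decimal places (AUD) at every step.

CIF = FOB price + freight + insurance
CIF = 90116.10 + 8307.79 + 604.18 = 99028.07
Import duty = 99028.07 × 6% = 5941.68

CIF value: AUD 99028.07; import duty: AUD 5941.68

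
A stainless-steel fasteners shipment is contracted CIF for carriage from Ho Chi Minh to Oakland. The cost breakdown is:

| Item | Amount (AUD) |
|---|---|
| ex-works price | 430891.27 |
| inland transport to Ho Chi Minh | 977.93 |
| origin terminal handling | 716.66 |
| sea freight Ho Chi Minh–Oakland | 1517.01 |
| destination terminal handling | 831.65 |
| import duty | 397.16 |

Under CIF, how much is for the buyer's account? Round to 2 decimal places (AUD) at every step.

Buyer's account: AUD 1228.81

CIF: the seller pays costs through ocean freight and marine insurance to the destination port.
Seller's account: goods 430891.27 + inland to port 977.93 + origin terminal 716.66 + freight 1517.01 = 434102.87
Buyer's account: destination terminal 831.65 + duty 397.16 = 1228.81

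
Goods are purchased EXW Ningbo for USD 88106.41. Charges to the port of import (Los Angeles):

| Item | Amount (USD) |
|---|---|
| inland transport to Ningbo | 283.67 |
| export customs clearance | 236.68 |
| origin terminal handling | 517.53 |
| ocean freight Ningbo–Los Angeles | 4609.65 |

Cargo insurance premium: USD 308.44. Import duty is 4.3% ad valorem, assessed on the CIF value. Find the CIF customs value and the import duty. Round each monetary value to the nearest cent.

CIF value: USD 94062.38; import duty: USD 4044.68

CIF = EXW price + pre-shipment costs + freight + insurance
CIF = 88106.41 + 283.67 + 236.68 + 517.53 + 4609.65 + 308.44 = 94062.38
Import duty = 94062.38 × 4.3% = 4044.68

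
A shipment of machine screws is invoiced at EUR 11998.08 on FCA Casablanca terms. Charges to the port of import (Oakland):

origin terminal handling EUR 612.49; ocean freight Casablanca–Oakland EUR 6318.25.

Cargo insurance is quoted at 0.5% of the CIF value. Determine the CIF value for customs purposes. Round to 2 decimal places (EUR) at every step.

CIF value: EUR 19023.94

Let C be the CIF value. C = FCA price + pre-shipment costs + freight + 0.5% × C
C − 0.5% × C = 11998.08 + 612.49 + 6318.25
0.995 × C = 18928.82
C = 18928.82 / 0.995 = 19023.94
Insurance premium = 0.5% × 19023.94 = 95.12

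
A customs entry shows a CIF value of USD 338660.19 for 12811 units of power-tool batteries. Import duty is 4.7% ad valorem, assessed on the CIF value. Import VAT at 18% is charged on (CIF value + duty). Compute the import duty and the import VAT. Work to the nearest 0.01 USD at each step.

Import duty = 338660.19 × 4.7% = 15917.03
VAT base = CIF + duty = 338660.19 + 15917.03 = 354577.22
Import VAT = 354577.22 × 18% = 63823.90

Import duty: USD 15917.03; import VAT: USD 63823.90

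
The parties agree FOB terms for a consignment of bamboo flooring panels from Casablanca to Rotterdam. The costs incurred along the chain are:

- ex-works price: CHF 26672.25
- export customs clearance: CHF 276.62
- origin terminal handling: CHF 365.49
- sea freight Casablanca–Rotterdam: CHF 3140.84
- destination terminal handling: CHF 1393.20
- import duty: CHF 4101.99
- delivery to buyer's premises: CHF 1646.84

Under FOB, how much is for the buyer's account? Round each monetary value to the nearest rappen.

Buyer's account: CHF 10282.87

FOB: the seller bears costs until goods are on board at the origin port; the buyer bears freight, insurance and all costs thereafter.
Seller's account: goods 26672.25 + export clearance 276.62 + origin terminal 365.49 = 27314.36
Buyer's account: freight 3140.84 + destination terminal 1393.20 + duty 4101.99 + delivery 1646.84 = 10282.87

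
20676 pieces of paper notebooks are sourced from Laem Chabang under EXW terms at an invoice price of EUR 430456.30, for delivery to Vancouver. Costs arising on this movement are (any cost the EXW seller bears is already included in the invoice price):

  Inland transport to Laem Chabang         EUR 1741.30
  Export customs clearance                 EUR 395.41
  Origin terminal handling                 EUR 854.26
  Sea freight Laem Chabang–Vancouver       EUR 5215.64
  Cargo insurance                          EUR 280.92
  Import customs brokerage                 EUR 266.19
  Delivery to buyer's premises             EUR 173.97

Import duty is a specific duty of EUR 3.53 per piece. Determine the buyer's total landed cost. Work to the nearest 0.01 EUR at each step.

Total landed cost: EUR 512370.27

EXW: the seller makes goods available at their premises; the buyer bears all onward costs.
CIF value = EXW price + inland to port + export clearance + origin terminal + freight + insurance = 430456.30 + 1741.30 + 395.41 + 854.26 + 5215.64 + 280.92 = 438943.83
Import duty = 20676 × 3.53 = 72986.28
Buyer bears: inland to port 1741.30 + export clearance 395.41 + origin terminal 854.26 + freight 5215.64 + insurance 280.92 + brokerage 266.19 + delivery 173.97 + duty 72986.28 = 81913.97
Landed cost = invoice 430456.30 + 81913.97 = 512370.27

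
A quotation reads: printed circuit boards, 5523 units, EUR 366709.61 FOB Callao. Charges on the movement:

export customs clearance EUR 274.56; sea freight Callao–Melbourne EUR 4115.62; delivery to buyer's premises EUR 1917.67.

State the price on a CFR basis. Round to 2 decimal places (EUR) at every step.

Not relevant to the conversion: export clearance — on the seller under both FOB and CFR; already in the FOB price and stays in the CFR price. delivery — on the buyer under both terms; not part of either seller's price.
From FOB to CFR, the seller additionally bears: freight.
CFR price = 366709.61 + 4115.62 = 370825.23

CFR price: EUR 370825.23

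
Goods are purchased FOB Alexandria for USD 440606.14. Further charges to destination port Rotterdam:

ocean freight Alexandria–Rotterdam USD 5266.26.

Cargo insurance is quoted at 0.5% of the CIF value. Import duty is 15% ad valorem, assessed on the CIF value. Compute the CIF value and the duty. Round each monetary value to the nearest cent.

CIF value: USD 448112.96; import duty: USD 67216.94

Let C be the CIF value. C = FOB price + freight + 0.5% × C
C − 0.5% × C = 440606.14 + 5266.26
0.995 × C = 445872.40
C = 445872.40 / 0.995 = 448112.96
Insurance premium = 0.5% × 448112.96 = 2240.56
Import duty = 448112.96 × 15% = 67216.94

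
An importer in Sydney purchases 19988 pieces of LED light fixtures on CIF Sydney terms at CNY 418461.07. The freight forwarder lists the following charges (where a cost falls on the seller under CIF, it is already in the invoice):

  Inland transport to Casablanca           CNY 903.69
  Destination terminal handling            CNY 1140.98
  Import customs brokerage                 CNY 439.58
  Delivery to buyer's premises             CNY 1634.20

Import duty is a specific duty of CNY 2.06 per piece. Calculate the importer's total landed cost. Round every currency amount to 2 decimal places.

Total landed cost: CNY 462851.11

CIF: the seller pays costs through ocean freight and marine insurance to the destination port.
Already in the invoice (seller's account under CIF): inland to port — exclude.
The CIF price already equals the CIF value: 418461.07
Import duty = 19988 × 2.06 = 41175.28
Buyer bears: destination terminal 1140.98 + brokerage 439.58 + delivery 1634.20 + duty 41175.28 = 44390.04
Landed cost = invoice 418461.07 + 44390.04 = 462851.11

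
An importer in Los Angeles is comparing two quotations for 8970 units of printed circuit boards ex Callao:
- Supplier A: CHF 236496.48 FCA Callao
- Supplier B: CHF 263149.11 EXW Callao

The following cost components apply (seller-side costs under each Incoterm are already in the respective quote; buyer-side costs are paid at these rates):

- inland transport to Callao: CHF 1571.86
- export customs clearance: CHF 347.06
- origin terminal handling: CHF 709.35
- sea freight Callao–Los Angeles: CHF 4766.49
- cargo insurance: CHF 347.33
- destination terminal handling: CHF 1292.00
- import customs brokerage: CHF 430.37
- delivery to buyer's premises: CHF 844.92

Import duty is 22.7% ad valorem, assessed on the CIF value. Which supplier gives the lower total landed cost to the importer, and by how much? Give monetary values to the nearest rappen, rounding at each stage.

Supplier A is cheaper by CHF 35057.29

Supplier A (FCA):
CIF value = FCA price + origin terminal + freight + insurance = 236496.48 + 709.35 + 4766.49 + 347.33 = 242319.65
Import duty = 242319.65 × 22.7% = 55006.56
Buyer bears (A): 709.35 + 4766.49 + 347.33 + 1292.00 + 430.37 + 844.92 = 8390.46
Landed cost (A) = invoice 236496.48 + 8390.46 + duty 55006.56 = 299893.50
Supplier B (EXW):
CIF value = EXW price + inland to port + export clearance + origin terminal + freight + insurance = 263149.11 + 1571.86 + 347.06 + 709.35 + 4766.49 + 347.33 = 270891.20
Import duty = 270891.20 × 22.7% = 61492.30
Buyer bears (B): 1571.86 + 347.06 + 709.35 + 4766.49 + 347.33 + 1292.00 + 430.37 + 844.92 = 10309.38
Landed cost (B) = invoice 263149.11 + 10309.38 + duty 61492.30 = 334950.79
Difference = |299893.50 − 334950.79| = 35057.29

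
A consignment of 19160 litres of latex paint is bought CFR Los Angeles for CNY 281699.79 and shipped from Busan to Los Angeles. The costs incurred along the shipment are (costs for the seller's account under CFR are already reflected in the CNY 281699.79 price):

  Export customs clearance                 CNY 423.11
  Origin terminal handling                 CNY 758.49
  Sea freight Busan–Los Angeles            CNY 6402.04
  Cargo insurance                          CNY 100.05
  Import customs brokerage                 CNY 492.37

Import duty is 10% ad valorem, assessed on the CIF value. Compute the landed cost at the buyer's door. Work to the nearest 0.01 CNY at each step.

CFR: the seller pays costs through ocean freight to the destination port, but not insurance.
Already in the invoice (seller's account under CFR): export clearance, origin terminal, freight — exclude.
CIF value = CFR price + insurance = 281699.79 + 100.05 = 281799.84
Import duty = 281799.84 × 10% = 28179.98
Buyer bears: insurance 100.05 + brokerage 492.37 + duty 28179.98 = 28772.40
Landed cost = invoice 281699.79 + 28772.40 = 310472.19

Total landed cost: CNY 310472.19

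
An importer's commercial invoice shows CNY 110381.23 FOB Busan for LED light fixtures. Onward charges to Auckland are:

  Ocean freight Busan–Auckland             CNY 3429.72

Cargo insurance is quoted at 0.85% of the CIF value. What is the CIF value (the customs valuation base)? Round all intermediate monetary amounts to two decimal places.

Let C be the CIF value. C = FOB price + freight + 0.85% × C
C − 0.85% × C = 110381.23 + 3429.72
0.9915 × C = 113810.95
C = 113810.95 / 0.9915 = 114786.64
Insurance premium = 0.85% × 114786.64 = 975.69

CIF value: CNY 114786.64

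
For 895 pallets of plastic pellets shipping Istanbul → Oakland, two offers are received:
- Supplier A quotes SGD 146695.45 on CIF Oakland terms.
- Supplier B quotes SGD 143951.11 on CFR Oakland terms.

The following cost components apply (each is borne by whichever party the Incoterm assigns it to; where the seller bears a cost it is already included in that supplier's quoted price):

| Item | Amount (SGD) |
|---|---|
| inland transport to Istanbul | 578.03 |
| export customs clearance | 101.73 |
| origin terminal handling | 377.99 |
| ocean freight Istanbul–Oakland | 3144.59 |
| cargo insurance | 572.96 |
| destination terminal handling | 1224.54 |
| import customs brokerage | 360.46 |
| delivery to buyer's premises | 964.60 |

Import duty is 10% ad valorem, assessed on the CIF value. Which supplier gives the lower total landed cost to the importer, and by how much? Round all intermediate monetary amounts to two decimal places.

Supplier A (CIF):
The CIF price already equals the CIF value: 146695.45
Import duty = 146695.45 × 10% = 14669.55
Buyer bears (A): 1224.54 + 360.46 + 964.60 = 2549.60
Landed cost (A) = invoice 146695.45 + 2549.60 + duty 14669.55 = 163914.60
Supplier B (CFR):
CIF value = CFR price + insurance = 143951.11 + 572.96 = 144524.07
Import duty = 144524.07 × 10% = 14452.41
Buyer bears (B): 572.96 + 1224.54 + 360.46 + 964.60 = 3122.56
Landed cost (B) = invoice 143951.11 + 3122.56 + duty 14452.41 = 161526.08
Difference = |163914.60 − 161526.08| = 2388.52

Supplier B is cheaper by SGD 2388.52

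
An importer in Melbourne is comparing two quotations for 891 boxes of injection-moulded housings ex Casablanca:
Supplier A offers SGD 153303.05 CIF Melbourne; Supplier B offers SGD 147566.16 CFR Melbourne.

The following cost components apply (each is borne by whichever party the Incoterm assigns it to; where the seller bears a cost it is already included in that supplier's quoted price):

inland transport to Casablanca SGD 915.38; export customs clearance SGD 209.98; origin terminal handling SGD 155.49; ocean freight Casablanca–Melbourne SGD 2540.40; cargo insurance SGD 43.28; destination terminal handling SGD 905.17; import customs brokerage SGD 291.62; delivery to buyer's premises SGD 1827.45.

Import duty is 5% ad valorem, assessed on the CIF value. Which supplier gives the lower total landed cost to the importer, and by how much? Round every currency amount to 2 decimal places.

Supplier A (CIF):
The CIF price already equals the CIF value: 153303.05
Import duty = 153303.05 × 5% = 7665.15
Buyer bears (A): 905.17 + 291.62 + 1827.45 = 3024.24
Landed cost (A) = invoice 153303.05 + 3024.24 + duty 7665.15 = 163992.44
Supplier B (CFR):
CIF value = CFR price + insurance = 147566.16 + 43.28 = 147609.44
Import duty = 147609.44 × 5% = 7380.47
Buyer bears (B): 43.28 + 905.17 + 291.62 + 1827.45 = 3067.52
Landed cost (B) = invoice 147566.16 + 3067.52 + duty 7380.47 = 158014.15
Difference = |163992.44 − 158014.15| = 5978.29

Supplier B is cheaper by SGD 5978.29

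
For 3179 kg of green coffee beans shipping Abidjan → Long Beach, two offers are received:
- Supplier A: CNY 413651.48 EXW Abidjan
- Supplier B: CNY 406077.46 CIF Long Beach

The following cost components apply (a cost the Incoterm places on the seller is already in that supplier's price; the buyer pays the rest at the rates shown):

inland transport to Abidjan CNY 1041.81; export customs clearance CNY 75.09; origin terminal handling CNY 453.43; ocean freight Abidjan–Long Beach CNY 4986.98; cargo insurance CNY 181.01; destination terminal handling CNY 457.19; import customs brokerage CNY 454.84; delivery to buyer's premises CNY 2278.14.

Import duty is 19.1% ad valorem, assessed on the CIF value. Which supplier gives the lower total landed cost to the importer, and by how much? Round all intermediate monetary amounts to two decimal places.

Supplier B is cheaper by CNY 17046.00

Supplier A (EXW):
CIF value = EXW price + inland to port + export clearance + origin terminal + freight + insurance = 413651.48 + 1041.81 + 75.09 + 453.43 + 4986.98 + 181.01 = 420389.80
Import duty = 420389.80 × 19.1% = 80294.45
Buyer bears (A): 1041.81 + 75.09 + 453.43 + 4986.98 + 181.01 + 457.19 + 454.84 + 2278.14 = 9928.49
Landed cost (A) = invoice 413651.48 + 9928.49 + duty 80294.45 = 503874.42
Supplier B (CIF):
The CIF price already equals the CIF value: 406077.46
Import duty = 406077.46 × 19.1% = 77560.79
Buyer bears (B): 457.19 + 454.84 + 2278.14 = 3190.17
Landed cost (B) = invoice 406077.46 + 3190.17 + duty 77560.79 = 486828.42
Difference = |503874.42 − 486828.42| = 17046.00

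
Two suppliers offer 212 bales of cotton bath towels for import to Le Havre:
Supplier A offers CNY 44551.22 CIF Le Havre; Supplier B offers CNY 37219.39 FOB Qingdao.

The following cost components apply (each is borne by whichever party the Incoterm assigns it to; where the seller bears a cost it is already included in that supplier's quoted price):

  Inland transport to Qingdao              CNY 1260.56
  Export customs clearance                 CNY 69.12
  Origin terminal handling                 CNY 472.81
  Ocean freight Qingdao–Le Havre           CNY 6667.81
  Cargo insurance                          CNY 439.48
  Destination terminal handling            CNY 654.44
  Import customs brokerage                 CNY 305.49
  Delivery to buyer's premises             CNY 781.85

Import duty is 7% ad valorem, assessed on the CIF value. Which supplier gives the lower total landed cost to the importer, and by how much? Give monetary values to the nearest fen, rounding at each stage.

Supplier A (CIF):
The CIF price already equals the CIF value: 44551.22
Import duty = 44551.22 × 7% = 3118.59
Buyer bears (A): 654.44 + 305.49 + 781.85 = 1741.78
Landed cost (A) = invoice 44551.22 + 1741.78 + duty 3118.59 = 49411.59
Supplier B (FOB):
CIF value = FOB price + freight + insurance = 37219.39 + 6667.81 + 439.48 = 44326.68
Import duty = 44326.68 × 7% = 3102.87
Buyer bears (B): 6667.81 + 439.48 + 654.44 + 305.49 + 781.85 = 8849.07
Landed cost (B) = invoice 37219.39 + 8849.07 + duty 3102.87 = 49171.33
Difference = |49411.59 − 49171.33| = 240.26

Supplier B is cheaper by CNY 240.26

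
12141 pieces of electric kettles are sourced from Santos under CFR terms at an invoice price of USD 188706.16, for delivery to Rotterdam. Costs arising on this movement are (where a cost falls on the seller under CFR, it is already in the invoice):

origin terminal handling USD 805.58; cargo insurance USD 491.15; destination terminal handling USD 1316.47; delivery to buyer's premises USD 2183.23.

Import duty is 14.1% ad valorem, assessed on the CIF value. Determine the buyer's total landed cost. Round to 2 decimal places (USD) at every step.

Total landed cost: USD 219373.83

CFR: the seller pays costs through ocean freight to the destination port, but not insurance.
Already in the invoice (seller's account under CFR): origin terminal — exclude.
CIF value = CFR price + insurance = 188706.16 + 491.15 = 189197.31
Import duty = 189197.31 × 14.1% = 26676.82
Buyer bears: insurance 491.15 + destination terminal 1316.47 + delivery 2183.23 + duty 26676.82 = 30667.67
Landed cost = invoice 188706.16 + 30667.67 = 219373.83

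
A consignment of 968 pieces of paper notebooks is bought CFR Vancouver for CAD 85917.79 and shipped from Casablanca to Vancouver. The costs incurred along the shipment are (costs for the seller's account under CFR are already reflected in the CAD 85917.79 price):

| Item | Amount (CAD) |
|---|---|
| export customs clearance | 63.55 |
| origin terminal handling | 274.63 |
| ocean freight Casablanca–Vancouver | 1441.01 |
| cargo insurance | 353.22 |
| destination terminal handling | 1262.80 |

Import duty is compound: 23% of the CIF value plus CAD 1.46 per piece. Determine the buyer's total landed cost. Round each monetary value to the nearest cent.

CFR: the seller pays costs through ocean freight to the destination port, but not insurance.
Already in the invoice (seller's account under CFR): export clearance, origin terminal, freight — exclude.
CIF value = CFR price + insurance = 85917.79 + 353.22 = 86271.01
Ad valorem component: 86271.01 × 23% = 19842.33
Specific component: 968 × 1.46 = 1413.28
Import duty = 19842.33 + 1413.28 = 21255.61
Buyer bears: insurance 353.22 + destination terminal 1262.80 + duty 21255.61 = 22871.63
Landed cost = invoice 85917.79 + 22871.63 = 108789.42

Total landed cost: CAD 108789.42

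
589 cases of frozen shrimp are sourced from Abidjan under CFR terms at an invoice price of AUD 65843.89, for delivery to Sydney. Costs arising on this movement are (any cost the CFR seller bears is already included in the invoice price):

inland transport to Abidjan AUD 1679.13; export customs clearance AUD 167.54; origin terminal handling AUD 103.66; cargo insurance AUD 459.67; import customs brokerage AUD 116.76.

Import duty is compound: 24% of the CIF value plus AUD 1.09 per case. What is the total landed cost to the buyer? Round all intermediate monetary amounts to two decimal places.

CFR: the seller pays costs through ocean freight to the destination port, but not insurance.
Already in the invoice (seller's account under CFR): inland to port, export clearance, origin terminal — exclude.
CIF value = CFR price + insurance = 65843.89 + 459.67 = 66303.56
Ad valorem component: 66303.56 × 24% = 15912.85
Specific component: 589 × 1.09 = 642.01
Import duty = 15912.85 + 642.01 = 16554.86
Buyer bears: insurance 459.67 + brokerage 116.76 + duty 16554.86 = 17131.29
Landed cost = invoice 65843.89 + 17131.29 = 82975.18

Total landed cost: AUD 82975.18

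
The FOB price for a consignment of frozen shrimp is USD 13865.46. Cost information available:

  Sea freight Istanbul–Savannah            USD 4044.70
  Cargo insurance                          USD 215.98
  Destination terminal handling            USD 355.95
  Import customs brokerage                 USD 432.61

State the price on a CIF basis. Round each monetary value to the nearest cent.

Not relevant to the conversion: destination terminal, brokerage — on the buyer under both terms; not part of either seller's price.
From FOB to CIF, the seller additionally bears: freight, insurance.
CIF price = 13865.46 + 4044.70 + 215.98 = 18126.14

CIF price: USD 18126.14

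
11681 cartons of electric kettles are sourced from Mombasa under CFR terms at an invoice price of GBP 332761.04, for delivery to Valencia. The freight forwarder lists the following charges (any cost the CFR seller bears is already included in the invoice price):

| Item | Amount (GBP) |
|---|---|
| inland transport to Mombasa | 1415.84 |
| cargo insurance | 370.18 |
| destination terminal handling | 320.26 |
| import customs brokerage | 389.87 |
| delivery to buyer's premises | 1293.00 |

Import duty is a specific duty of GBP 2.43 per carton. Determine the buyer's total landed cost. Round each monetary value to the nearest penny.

CFR: the seller pays costs through ocean freight to the destination port, but not insurance.
Already in the invoice (seller's account under CFR): inland to port — exclude.
CIF value = CFR price + insurance = 332761.04 + 370.18 = 333131.22
Import duty = 11681 × 2.43 = 28384.83
Buyer bears: insurance 370.18 + destination terminal 320.26 + brokerage 389.87 + delivery 1293.00 + duty 28384.83 = 30758.14
Landed cost = invoice 332761.04 + 30758.14 = 363519.18

Total landed cost: GBP 363519.18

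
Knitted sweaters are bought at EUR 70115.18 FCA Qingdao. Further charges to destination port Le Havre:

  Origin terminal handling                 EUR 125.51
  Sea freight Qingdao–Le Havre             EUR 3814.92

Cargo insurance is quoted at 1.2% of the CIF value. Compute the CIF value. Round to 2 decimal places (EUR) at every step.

Let C be the CIF value. C = FCA price + pre-shipment costs + freight + 1.2% × C
C − 1.2% × C = 70115.18 + 125.51 + 3814.92
0.988 × C = 74055.61
C = 74055.61 / 0.988 = 74955.07
Insurance premium = 1.2% × 74955.07 = 899.46

CIF value: EUR 74955.07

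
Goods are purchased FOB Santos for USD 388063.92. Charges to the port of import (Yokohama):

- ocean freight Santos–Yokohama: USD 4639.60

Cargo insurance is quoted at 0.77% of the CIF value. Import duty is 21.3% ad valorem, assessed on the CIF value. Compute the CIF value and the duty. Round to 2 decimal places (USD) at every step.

Let C be the CIF value. C = FOB price + freight + 0.77% × C
C − 0.77% × C = 388063.92 + 4639.60
0.9923 × C = 392703.52
C = 392703.52 / 0.9923 = 395750.80
Insurance premium = 0.77% × 395750.80 = 3047.28
Import duty = 395750.80 × 21.3% = 84294.92

CIF value: USD 395750.80; import duty: USD 84294.92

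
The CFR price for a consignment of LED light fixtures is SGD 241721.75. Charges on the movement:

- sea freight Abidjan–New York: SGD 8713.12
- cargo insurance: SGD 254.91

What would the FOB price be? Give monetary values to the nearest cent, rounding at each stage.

Not relevant to the conversion: insurance — on the buyer under both terms; not part of either seller's price.
From CFR to FOB, the seller no longer bears: freight.
FOB price = 241721.75 − 8713.12 = 233008.63

FOB price: SGD 233008.63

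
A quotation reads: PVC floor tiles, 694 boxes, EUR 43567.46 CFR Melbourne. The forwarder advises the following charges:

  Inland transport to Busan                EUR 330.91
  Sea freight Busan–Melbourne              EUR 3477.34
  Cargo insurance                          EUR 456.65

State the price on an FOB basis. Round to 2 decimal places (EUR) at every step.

Not relevant to the conversion: inland to port — on the seller under both CFR and FOB; already in the CFR price and stays in the FOB price. insurance — on the buyer under both terms; not part of either seller's price.
From CFR to FOB, the seller no longer bears: freight.
FOB price = 43567.46 − 3477.34 = 40090.12

FOB price: EUR 40090.12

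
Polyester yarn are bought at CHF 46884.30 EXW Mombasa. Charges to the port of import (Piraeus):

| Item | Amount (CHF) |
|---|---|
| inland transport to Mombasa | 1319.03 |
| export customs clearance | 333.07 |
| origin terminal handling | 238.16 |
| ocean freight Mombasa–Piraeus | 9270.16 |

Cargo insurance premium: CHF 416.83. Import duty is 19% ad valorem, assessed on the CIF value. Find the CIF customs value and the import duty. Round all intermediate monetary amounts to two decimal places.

CIF = EXW price + pre-shipment costs + freight + insurance
CIF = 46884.30 + 1319.03 + 333.07 + 238.16 + 9270.16 + 416.83 = 58461.55
Import duty = 58461.55 × 19% = 11107.69

CIF value: CHF 58461.55; import duty: CHF 11107.69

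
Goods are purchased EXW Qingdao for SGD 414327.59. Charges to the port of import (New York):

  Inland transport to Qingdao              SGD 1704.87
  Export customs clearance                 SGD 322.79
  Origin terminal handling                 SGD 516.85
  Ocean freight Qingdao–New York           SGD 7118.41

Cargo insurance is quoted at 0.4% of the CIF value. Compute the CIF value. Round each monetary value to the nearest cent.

Let C be the CIF value. C = EXW price + pre-shipment costs + freight + 0.4% × C
C − 0.4% × C = 414327.59 + 1704.87 + 322.79 + 516.85 + 7118.41
0.996 × C = 423990.51
C = 423990.51 / 0.996 = 425693.28
Insurance premium = 0.4% × 425693.28 = 1702.77

CIF value: SGD 425693.28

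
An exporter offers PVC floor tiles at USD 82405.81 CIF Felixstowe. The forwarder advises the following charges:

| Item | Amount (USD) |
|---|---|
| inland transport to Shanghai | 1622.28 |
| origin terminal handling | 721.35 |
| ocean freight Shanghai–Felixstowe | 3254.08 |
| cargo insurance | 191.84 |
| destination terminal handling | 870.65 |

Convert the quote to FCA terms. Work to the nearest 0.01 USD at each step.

FCA price: USD 78238.54

Not relevant to the conversion: inland to port — on the seller under both CIF and FCA; already in the CIF price and stays in the FCA price. destination terminal — on the buyer under both terms; not part of either seller's price.
From CIF to FCA, the seller no longer bears: origin terminal, freight, insurance.
FCA price = 82405.81 − 721.35 − 3254.08 − 191.84 = 78238.54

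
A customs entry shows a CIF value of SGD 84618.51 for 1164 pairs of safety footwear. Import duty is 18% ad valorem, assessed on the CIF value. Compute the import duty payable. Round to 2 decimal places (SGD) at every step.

Import duty: SGD 15231.33

Import duty = 84618.51 × 18% = 15231.33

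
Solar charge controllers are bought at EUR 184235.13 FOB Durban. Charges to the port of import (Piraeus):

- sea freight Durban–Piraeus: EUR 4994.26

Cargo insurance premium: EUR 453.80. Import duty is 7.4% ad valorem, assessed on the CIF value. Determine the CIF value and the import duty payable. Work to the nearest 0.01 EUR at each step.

CIF = FOB price + freight + insurance
CIF = 184235.13 + 4994.26 + 453.80 = 189683.19
Import duty = 189683.19 × 7.4% = 14036.56

CIF value: EUR 189683.19; import duty: EUR 14036.56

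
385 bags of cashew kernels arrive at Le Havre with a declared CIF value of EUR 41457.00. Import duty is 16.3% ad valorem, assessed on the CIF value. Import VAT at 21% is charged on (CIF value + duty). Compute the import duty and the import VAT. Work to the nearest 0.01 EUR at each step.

Import duty: EUR 6757.49; import VAT: EUR 10125.04

Import duty = 41457.00 × 16.3% = 6757.49
VAT base = CIF + duty = 41457.00 + 6757.49 = 48214.49
Import VAT = 48214.49 × 21% = 10125.04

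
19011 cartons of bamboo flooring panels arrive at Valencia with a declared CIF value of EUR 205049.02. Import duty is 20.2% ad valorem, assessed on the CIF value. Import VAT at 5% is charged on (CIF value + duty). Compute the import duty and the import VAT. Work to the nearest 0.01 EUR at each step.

Import duty = 205049.02 × 20.2% = 41419.90
VAT base = CIF + duty = 205049.02 + 41419.90 = 246468.92
Import VAT = 246468.92 × 5% = 12323.45

Import duty: EUR 41419.90; import VAT: EUR 12323.45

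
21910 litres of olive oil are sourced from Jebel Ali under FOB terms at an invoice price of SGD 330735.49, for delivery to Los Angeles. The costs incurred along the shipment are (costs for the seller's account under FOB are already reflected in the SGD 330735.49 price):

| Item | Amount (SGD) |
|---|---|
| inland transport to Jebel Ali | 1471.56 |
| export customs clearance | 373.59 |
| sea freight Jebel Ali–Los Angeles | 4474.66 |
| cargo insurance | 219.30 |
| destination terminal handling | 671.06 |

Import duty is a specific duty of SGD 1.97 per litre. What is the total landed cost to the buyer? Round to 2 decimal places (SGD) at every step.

Total landed cost: SGD 379263.21

FOB: the seller bears costs until goods are on board at the origin port; the buyer bears freight, insurance and all costs thereafter.
Already in the invoice (seller's account under FOB): inland to port, export clearance — exclude.
CIF value = FOB price + freight + insurance = 330735.49 + 4474.66 + 219.30 = 335429.45
Import duty = 21910 × 1.97 = 43162.70
Buyer bears: freight 4474.66 + insurance 219.30 + destination terminal 671.06 + duty 43162.70 = 48527.72
Landed cost = invoice 330735.49 + 48527.72 = 379263.21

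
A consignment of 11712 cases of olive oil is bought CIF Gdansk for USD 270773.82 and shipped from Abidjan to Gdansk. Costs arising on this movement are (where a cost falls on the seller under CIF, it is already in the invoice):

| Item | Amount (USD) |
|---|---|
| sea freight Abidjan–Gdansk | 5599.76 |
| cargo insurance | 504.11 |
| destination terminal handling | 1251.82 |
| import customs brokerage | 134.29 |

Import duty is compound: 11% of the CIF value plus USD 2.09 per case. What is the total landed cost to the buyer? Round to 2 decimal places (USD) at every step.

Total landed cost: USD 326423.13

CIF: the seller pays costs through ocean freight and marine insurance to the destination port.
Already in the invoice (seller's account under CIF): freight, insurance — exclude.
The CIF price already equals the CIF value: 270773.82
Ad valorem component: 270773.82 × 11% = 29785.12
Specific component: 11712 × 2.09 = 24478.08
Import duty = 29785.12 + 24478.08 = 54263.20
Buyer bears: destination terminal 1251.82 + brokerage 134.29 + duty 54263.20 = 55649.31
Landed cost = invoice 270773.82 + 55649.31 = 326423.13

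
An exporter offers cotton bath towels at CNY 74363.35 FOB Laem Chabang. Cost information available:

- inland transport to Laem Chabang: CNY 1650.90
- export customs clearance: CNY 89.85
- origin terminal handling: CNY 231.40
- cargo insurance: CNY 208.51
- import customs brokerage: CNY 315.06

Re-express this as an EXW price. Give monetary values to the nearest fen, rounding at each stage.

EXW price: CNY 72391.20

Not relevant to the conversion: insurance, brokerage — on the buyer under both terms; not part of either seller's price.
From FOB to EXW, the seller no longer bears: inland to port, export clearance, origin terminal.
EXW price = 74363.35 − 1650.90 − 89.85 − 231.40 = 72391.20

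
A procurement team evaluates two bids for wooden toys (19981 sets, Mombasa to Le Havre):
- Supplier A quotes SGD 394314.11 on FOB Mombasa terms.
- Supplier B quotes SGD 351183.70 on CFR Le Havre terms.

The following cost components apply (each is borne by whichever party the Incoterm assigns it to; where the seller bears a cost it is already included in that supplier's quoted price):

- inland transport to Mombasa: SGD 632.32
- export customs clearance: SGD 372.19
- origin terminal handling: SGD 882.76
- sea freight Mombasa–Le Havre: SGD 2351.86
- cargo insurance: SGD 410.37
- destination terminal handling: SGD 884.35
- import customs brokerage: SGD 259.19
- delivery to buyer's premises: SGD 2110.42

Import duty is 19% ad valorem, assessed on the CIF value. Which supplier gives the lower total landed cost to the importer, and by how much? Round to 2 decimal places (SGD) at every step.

Supplier A (FOB):
CIF value = FOB price + freight + insurance = 394314.11 + 2351.86 + 410.37 = 397076.34
Import duty = 397076.34 × 19% = 75444.50
Buyer bears (A): 2351.86 + 410.37 + 884.35 + 259.19 + 2110.42 = 6016.19
Landed cost (A) = invoice 394314.11 + 6016.19 + duty 75444.50 = 475774.80
Supplier B (CFR):
CIF value = CFR price + insurance = 351183.70 + 410.37 = 351594.07
Import duty = 351594.07 × 19% = 66802.87
Buyer bears (B): 410.37 + 884.35 + 259.19 + 2110.42 = 3664.33
Landed cost (B) = invoice 351183.70 + 3664.33 + duty 66802.87 = 421650.90
Difference = |475774.80 − 421650.90| = 54123.90

Supplier B is cheaper by SGD 54123.90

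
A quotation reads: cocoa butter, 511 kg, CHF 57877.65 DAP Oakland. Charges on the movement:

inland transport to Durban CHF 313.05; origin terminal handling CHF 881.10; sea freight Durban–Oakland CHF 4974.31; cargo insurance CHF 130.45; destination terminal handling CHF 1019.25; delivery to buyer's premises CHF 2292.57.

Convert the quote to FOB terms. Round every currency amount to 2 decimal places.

FOB price: CHF 49461.07

Not relevant to the conversion: inland to port, origin terminal — on the seller under both DAP and FOB; already in the DAP price and stays in the FOB price.
From DAP to FOB, the seller no longer bears: freight, insurance, destination terminal, delivery.
FOB price = 57877.65 − 4974.31 − 130.45 − 1019.25 − 2292.57 = 49461.07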